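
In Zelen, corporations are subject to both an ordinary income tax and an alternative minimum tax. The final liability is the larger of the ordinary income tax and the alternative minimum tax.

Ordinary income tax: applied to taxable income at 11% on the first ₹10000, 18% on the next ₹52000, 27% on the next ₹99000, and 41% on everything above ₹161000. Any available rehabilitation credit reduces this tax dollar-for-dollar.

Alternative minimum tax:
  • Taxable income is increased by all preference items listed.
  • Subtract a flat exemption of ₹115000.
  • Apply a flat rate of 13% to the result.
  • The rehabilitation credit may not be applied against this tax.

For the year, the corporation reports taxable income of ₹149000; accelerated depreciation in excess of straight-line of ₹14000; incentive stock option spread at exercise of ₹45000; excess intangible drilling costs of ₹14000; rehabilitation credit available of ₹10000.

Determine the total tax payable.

₹23950

Alternative minimum tax:
  Adjusted income: ₹149000 + ₹14000 + ₹45000 + ₹14000 = ₹222000
  Less exemption ₹115000 → base ₹107000
  ₹107000 × 13% = ₹13910

Ordinary income tax:
  ₹10000 × 11% = ₹1100
  ₹52000 × 18% = ₹9360
  ₹87000 × 27% = ₹23490
  → ₹33950
  Less rehabilitation credit ₹10000 → ₹23950

₹23950 > ₹13910, so the ordinary income tax governs.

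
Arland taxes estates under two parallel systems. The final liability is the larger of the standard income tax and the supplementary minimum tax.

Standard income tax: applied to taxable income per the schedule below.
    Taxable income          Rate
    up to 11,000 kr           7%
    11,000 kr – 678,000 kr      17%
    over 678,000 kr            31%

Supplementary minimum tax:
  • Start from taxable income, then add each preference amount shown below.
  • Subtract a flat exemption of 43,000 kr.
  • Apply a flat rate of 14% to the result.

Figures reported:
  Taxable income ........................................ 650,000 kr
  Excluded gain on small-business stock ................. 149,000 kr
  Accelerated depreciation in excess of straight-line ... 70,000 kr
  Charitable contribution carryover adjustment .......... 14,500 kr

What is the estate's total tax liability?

Standard income tax:
  11,000 kr × 7% = 770 kr
  639,000 kr × 17% = 108,630 kr
  → 109,400 kr

Supplementary minimum tax:
  Adjusted income: 650,000 kr + 149,000 kr + 70,000 kr + 14,500 kr = 883,500 kr
  Less exemption 43,000 kr → base 840,500 kr
  840,500 kr × 14% = 117,670 kr

117,670 kr > 109,400 kr, so the supplementary minimum tax is the binding amount.

117,670 kr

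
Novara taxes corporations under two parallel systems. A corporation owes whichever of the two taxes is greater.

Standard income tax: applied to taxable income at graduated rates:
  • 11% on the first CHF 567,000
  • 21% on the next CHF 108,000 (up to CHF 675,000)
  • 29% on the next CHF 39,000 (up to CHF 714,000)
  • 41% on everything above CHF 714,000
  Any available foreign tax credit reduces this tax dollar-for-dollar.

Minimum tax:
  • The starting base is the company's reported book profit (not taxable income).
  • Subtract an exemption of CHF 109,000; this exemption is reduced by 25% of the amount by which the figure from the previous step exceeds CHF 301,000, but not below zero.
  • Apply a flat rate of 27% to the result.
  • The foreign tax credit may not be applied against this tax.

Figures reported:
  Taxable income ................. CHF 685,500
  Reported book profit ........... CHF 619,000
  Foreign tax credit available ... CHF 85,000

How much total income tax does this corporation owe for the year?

Minimum tax:
  Base (reported book profit): CHF 619,000
  Exemption: CHF 109,000 − 25% × (CHF 619,000 − CHF 301,000) = CHF 109,000 − CHF 79,500 = CHF 29,500
  Base: CHF 619,000 − CHF 29,500 = CHF 589,500
  CHF 589,500 × 27% = CHF 159,165

Standard income tax:
  CHF 567,000 × 11% = CHF 62,370
  CHF 108,000 × 21% = CHF 22,680
  CHF 10,500 × 29% = CHF 3,045
  → CHF 88,095
  Less foreign tax credit CHF 85,000 → CHF 3,095

CHF 159,165 > CHF 3,095, so the minimum tax is the binding amount.

CHF 159,165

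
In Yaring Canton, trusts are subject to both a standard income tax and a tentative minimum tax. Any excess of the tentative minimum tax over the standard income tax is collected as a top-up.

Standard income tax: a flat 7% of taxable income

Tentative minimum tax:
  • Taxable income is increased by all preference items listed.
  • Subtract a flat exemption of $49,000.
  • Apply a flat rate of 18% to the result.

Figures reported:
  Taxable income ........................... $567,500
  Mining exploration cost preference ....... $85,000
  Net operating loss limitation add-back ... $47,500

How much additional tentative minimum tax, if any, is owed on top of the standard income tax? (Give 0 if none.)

Tentative minimum tax:
  Adjusted income: $567,500 + $85,000 + $47,500 = $700,000
  Less exemption $49,000 → base $651,000
  $651,000 × 18% = $117,180

Standard income tax:
  $567,500 × 7% = $39,725

Excess of tentative minimum tax over standard income tax: $117,180 − $39,725 = $77,455.

$77,455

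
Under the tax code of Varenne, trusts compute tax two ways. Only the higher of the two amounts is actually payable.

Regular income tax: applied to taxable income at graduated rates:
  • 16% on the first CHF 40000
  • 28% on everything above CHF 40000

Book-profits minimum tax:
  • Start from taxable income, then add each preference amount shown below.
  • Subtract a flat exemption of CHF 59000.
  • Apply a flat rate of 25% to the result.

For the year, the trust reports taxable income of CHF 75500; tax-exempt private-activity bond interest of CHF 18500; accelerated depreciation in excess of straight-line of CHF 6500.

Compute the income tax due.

CHF 16340

Regular income tax:
  CHF 40000 × 16% = CHF 6400
  CHF 35500 × 28% = CHF 9940
  → CHF 16340

Book-profits minimum tax:
  Adjusted income: CHF 75500 + CHF 18500 + CHF 6500 = CHF 100500
  Less exemption CHF 59000 → base CHF 41500
  CHF 41500 × 25% = CHF 10375

CHF 16340 > CHF 10375, so the regular income tax governs.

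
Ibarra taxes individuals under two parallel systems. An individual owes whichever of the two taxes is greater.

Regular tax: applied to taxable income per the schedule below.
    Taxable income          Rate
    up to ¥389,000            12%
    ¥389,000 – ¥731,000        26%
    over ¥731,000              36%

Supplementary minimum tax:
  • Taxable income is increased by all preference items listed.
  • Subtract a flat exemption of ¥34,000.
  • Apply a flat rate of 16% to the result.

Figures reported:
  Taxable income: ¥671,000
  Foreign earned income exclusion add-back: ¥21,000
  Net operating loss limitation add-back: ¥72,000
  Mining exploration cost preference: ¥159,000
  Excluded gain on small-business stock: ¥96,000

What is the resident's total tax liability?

¥157,600

Regular tax:
  ¥389,000 × 12% = ¥46,680
  ¥282,000 × 26% = ¥73,320
  → ¥120,000

Supplementary minimum tax:
  Adjusted income: ¥671,000 + ¥21,000 + ¥72,000 + ¥159,000 + ¥96,000 = ¥1,019,000
  Less exemption ¥34,000 → base ¥985,000
  ¥985,000 × 16% = ¥157,600

¥157,600 > ¥120,000, so the supplementary minimum tax is the binding amount.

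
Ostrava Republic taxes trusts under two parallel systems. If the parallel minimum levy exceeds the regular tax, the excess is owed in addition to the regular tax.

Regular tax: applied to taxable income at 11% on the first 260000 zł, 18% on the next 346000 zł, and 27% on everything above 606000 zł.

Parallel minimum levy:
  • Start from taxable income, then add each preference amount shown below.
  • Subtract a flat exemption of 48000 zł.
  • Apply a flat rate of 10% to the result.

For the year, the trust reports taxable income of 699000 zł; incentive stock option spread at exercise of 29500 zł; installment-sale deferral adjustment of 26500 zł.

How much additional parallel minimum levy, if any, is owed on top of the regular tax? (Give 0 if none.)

0 zł

Regular tax:
  260000 zł × 11% = 28600 zł
  346000 zł × 18% = 62280 zł
  93000 zł × 27% = 25110 zł
  → 115990 zł

Parallel minimum levy:
  Adjusted income: 699000 zł + 29500 zł + 26500 zł = 755000 zł
  Less exemption 48000 zł → base 707000 zł
  707000 zł × 10% = 70700 zł

70700 zł ≤ 115990 zł, so no add-on is due.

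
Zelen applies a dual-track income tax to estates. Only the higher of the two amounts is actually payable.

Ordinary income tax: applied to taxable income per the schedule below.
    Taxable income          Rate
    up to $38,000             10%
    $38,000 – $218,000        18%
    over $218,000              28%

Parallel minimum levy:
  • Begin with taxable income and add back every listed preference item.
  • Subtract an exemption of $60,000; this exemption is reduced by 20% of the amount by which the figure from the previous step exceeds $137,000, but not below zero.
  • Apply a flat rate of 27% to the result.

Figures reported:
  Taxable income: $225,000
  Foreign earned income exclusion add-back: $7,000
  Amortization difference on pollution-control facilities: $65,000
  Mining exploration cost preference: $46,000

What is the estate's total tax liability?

$87,534

Parallel minimum levy:
  Adjusted income: $225,000 + $7,000 + $65,000 + $46,000 = $343,000
  Exemption: $60,000 − 20% × ($343,000 − $137,000) = $60,000 − $41,200 = $18,800
  Base: $343,000 − $18,800 = $324,200
  $324,200 × 27% = $87,534

Ordinary income tax:
  $38,000 × 10% = $3,800
  $180,000 × 18% = $32,400
  $7,000 × 28% = $1,960
  → $38,160

$87,534 > $38,160, so the parallel minimum levy is the binding amount.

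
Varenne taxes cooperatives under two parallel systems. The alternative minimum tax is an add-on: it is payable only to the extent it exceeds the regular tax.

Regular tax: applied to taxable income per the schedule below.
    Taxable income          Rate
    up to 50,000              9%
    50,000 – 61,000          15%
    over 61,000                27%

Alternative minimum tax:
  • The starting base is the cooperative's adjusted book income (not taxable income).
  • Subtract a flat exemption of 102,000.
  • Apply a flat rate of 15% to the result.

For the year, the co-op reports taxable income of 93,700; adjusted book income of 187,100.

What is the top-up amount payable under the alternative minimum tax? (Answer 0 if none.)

0

Alternative minimum tax:
  Base (adjusted book income): 187,100
  Less exemption 102,000 → base 85,100
  85,100 × 15% = 12,765

Regular tax:
  50,000 × 9% = 4,500
  11,000 × 15% = 1,650
  32,700 × 27% = 8,829
  → 14,979

12,765 ≤ 14,979, so no add-on is due.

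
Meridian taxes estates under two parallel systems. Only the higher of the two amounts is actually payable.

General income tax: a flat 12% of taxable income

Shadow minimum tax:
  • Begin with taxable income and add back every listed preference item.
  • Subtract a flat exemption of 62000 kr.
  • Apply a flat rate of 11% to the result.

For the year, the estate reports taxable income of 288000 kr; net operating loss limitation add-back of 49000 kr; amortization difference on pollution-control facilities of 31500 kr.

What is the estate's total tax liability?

Shadow minimum tax:
  Adjusted income: 288000 kr + 49000 kr + 31500 kr = 368500 kr
  Less exemption 62000 kr → base 306500 kr
  306500 kr × 11% = 33715 kr

General income tax:
  288000 kr × 12% = 34560 kr

34560 kr > 33715 kr, so the general income tax governs.

34560 kr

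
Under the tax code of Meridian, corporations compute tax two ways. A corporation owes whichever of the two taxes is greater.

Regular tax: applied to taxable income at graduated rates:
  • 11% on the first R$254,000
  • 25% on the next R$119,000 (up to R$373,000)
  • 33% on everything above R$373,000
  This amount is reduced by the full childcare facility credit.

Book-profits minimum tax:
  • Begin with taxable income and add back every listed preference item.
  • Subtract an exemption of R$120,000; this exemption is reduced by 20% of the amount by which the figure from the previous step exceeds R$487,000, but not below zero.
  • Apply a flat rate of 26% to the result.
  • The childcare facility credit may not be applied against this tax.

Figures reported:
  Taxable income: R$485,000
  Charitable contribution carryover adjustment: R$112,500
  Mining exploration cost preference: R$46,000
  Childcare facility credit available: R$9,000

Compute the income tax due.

Book-profits minimum tax:
  Adjusted income: R$485,000 + R$112,500 + R$46,000 = R$643,500
  Exemption: R$120,000 − 20% × (R$643,500 − R$487,000) = R$120,000 − R$31,300 = R$88,700
  Base: R$643,500 − R$88,700 = R$554,800
  R$554,800 × 26% = R$144,248

Regular tax:
  R$254,000 × 11% = R$27,940
  R$119,000 × 25% = R$29,750
  R$112,000 × 33% = R$36,960
  → R$94,650
  Less childcare facility credit R$9,000 → R$85,650

R$144,248 > R$85,650, so the book-profits minimum tax is the binding amount.

R$144,248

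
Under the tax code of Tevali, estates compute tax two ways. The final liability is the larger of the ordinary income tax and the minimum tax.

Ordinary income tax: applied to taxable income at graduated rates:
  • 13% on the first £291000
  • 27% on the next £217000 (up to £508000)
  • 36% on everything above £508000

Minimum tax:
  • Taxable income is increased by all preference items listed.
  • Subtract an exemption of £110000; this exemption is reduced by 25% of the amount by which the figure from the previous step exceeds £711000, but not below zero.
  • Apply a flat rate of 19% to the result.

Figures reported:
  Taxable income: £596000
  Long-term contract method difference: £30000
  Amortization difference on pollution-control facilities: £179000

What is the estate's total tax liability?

Ordinary income tax:
  £291000 × 13% = £37830
  £217000 × 27% = £58590
  £88000 × 36% = £31680
  → £128100

Minimum tax:
  Adjusted income: £596000 + £30000 + £179000 = £805000
  Exemption: £110000 − 25% × (£805000 − £711000) = £110000 − £23500 = £86500
  Base: £805000 − £86500 = £718500
  £718500 × 19% = £136515

£136515 > £128100, so the minimum tax is the binding amount.

£136515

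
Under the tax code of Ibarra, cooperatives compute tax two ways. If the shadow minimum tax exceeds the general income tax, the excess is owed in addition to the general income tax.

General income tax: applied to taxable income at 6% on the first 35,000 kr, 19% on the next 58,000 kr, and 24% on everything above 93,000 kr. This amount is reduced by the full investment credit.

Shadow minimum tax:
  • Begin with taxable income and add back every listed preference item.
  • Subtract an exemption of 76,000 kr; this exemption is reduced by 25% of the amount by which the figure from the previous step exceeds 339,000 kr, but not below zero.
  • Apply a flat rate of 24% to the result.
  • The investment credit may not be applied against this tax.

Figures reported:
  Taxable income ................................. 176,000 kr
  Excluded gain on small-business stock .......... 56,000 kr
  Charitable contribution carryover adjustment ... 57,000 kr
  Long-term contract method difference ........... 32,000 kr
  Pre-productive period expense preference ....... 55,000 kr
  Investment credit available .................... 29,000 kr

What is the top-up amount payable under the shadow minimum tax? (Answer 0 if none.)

Shadow minimum tax:
  Adjusted income: 176,000 kr + 56,000 kr + 57,000 kr + 32,000 kr + 55,000 kr = 376,000 kr
  Exemption: 76,000 kr − 25% × (376,000 kr − 339,000 kr) = 76,000 kr − 9,250 kr = 66,750 kr
  Base: 376,000 kr − 66,750 kr = 309,250 kr
  309,250 kr × 24% = 74,220 kr

General income tax:
  35,000 kr × 6% = 2,100 kr
  58,000 kr × 19% = 11,020 kr
  83,000 kr × 24% = 19,920 kr
  → 33,040 kr
  Less investment credit 29,000 kr → 4,040 kr

Excess of shadow minimum tax over general income tax: 74,220 kr − 4,040 kr = 70,180 kr.

70,180 kr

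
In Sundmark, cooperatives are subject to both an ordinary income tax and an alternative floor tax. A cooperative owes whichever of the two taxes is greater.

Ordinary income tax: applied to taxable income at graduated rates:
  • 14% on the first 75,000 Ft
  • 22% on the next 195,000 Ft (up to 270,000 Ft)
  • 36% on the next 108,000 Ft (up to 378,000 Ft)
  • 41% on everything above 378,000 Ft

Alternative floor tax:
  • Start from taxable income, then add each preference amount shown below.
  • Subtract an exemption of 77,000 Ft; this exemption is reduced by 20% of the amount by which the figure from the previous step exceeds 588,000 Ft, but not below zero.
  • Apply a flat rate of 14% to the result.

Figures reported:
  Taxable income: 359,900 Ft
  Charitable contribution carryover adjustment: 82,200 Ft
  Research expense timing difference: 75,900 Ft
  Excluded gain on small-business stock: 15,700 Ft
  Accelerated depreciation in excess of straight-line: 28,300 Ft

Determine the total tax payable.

85,764 Ft

Alternative floor tax:
  Adjusted income: 359,900 Ft + 82,200 Ft + 75,900 Ft + 15,700 Ft + 28,300 Ft = 562,000 Ft
  Exemption: 562,000 Ft ≤ 588,000 Ft, so full 77,000 Ft applies
  Base: 562,000 Ft − 77,000 Ft = 485,000 Ft
  485,000 Ft × 14% = 67,900 Ft

Ordinary income tax:
  75,000 Ft × 14% = 10,500 Ft
  195,000 Ft × 22% = 42,900 Ft
  89,900 Ft × 36% = 32,364 Ft
  → 85,764 Ft

85,764 Ft > 67,900 Ft, so the ordinary income tax governs.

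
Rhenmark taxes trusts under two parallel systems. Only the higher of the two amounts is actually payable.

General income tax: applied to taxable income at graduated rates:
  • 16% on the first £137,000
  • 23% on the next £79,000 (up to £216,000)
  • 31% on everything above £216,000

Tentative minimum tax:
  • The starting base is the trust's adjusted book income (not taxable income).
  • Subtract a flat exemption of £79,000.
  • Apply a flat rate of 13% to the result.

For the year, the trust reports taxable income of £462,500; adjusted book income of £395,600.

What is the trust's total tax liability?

£116,505

General income tax:
  £137,000 × 16% = £21,920
  £79,000 × 23% = £18,170
  £246,500 × 31% = £76,415
  → £116,505

Tentative minimum tax:
  Base (adjusted book income): £395,600
  Less exemption £79,000 → base £316,600
  £316,600 × 13% = £41,158

£116,505 > £41,158, so the general income tax governs.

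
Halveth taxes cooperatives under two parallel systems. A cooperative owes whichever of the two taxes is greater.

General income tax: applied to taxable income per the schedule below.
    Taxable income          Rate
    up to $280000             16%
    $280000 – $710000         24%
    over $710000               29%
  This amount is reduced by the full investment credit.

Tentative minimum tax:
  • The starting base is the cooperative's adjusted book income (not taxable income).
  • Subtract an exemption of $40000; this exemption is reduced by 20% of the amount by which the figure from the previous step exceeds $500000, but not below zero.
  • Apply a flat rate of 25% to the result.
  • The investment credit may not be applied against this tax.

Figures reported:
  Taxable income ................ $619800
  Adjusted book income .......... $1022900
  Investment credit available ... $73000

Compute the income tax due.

$255725

General income tax:
  $280000 × 16% = $44800
  $339800 × 24% = $81552
  → $126352
  Less investment credit $73000 → $53352

Tentative minimum tax:
  Base (adjusted book income): $1022900
  Exemption: 20% × ($1022900 − $500000) = $104580 ≥ $40000, so the exemption is fully phased out
  Base: $1022900 − $0 = $1022900
  $1022900 × 25% = $255725

$255725 > $53352, so the tentative minimum tax is the binding amount.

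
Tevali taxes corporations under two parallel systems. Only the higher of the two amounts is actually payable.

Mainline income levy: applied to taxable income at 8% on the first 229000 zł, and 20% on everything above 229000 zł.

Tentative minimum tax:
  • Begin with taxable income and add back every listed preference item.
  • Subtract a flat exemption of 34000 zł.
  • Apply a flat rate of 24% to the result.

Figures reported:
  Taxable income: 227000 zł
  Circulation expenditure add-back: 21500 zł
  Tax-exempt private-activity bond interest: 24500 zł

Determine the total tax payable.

57360 zł

Tentative minimum tax:
  Adjusted income: 227000 zł + 21500 zł + 24500 zł = 273000 zł
  Less exemption 34000 zł → base 239000 zł
  239000 zł × 24% = 57360 zł

Mainline income levy:
  227000 zł × 8% = 18160 zł

57360 zł > 18160 zł, so the tentative minimum tax is the binding amount.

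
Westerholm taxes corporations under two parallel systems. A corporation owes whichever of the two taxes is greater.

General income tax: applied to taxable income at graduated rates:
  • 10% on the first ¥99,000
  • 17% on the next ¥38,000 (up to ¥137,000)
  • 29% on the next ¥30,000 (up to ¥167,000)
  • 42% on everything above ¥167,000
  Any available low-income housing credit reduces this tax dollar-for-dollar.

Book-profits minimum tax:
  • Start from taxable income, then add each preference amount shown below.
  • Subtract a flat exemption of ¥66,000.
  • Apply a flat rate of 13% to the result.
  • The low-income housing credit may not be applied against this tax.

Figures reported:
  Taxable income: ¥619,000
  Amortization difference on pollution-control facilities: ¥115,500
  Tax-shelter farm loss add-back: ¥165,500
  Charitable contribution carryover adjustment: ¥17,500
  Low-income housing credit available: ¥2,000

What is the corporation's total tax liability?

Book-profits minimum tax:
  Adjusted income: ¥619,000 + ¥115,500 + ¥165,500 + ¥17,500 = ¥917,500
  Less exemption ¥66,000 → base ¥851,500
  ¥851,500 × 13% = ¥110,695

General income tax:
  ¥99,000 × 10% = ¥9,900
  ¥38,000 × 17% = ¥6,460
  ¥30,000 × 29% = ¥8,700
  ¥452,000 × 42% = ¥189,840
  → ¥214,900
  Less low-income housing credit ¥2,000 → ¥212,900

¥212,900 > ¥110,695, so the general income tax governs.

¥212,900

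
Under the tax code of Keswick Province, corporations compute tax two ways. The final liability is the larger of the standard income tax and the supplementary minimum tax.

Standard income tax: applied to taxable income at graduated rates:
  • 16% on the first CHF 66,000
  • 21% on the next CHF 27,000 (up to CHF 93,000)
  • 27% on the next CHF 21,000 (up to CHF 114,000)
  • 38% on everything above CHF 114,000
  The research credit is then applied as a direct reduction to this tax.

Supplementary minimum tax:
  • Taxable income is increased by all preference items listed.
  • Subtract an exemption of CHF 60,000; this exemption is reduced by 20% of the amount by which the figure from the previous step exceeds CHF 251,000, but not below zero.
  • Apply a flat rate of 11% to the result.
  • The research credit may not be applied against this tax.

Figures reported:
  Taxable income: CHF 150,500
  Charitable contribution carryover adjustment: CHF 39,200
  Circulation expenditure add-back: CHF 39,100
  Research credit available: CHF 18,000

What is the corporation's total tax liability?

CHF 18,568

Supplementary minimum tax:
  Adjusted income: CHF 150,500 + CHF 39,200 + CHF 39,100 = CHF 228,800
  Exemption: CHF 228,800 ≤ CHF 251,000, so full CHF 60,000 applies
  Base: CHF 228,800 − CHF 60,000 = CHF 168,800
  CHF 168,800 × 11% = CHF 18,568

Standard income tax:
  CHF 66,000 × 16% = CHF 10,560
  CHF 27,000 × 21% = CHF 5,670
  CHF 21,000 × 27% = CHF 5,670
  CHF 36,500 × 38% = CHF 13,870
  → CHF 35,770
  Less research credit CHF 18,000 → CHF 17,770

CHF 18,568 > CHF 17,770, so the supplementary minimum tax is the binding amount.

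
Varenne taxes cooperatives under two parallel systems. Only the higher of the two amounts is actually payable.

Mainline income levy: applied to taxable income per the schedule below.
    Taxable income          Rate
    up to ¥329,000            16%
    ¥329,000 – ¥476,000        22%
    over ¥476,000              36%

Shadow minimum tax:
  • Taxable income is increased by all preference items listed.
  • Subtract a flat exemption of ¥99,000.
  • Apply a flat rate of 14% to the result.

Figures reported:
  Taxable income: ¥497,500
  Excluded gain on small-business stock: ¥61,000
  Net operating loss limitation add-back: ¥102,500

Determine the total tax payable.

Mainline income levy:
  ¥329,000 × 16% = ¥52,640
  ¥147,000 × 22% = ¥32,340
  ¥21,500 × 36% = ¥7,740
  → ¥92,720

Shadow minimum tax:
  Adjusted income: ¥497,500 + ¥61,000 + ¥102,500 = ¥661,000
  Less exemption ¥99,000 → base ¥562,000
  ¥562,000 × 14% = ¥78,680

¥92,720 > ¥78,680, so the mainline income levy governs.

¥92,720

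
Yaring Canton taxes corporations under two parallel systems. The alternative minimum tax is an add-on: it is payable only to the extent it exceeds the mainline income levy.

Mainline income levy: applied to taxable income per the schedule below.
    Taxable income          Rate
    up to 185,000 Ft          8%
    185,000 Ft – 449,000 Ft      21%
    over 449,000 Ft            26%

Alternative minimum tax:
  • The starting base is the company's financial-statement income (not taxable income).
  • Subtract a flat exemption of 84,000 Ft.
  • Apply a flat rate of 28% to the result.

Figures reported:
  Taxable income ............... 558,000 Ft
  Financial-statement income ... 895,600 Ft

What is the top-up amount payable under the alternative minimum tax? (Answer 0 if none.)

128,668 Ft

Alternative minimum tax:
  Base (financial-statement income): 895,600 Ft
  Less exemption 84,000 Ft → base 811,600 Ft
  811,600 Ft × 28% = 227,248 Ft

Mainline income levy:
  185,000 Ft × 8% = 14,800 Ft
  264,000 Ft × 21% = 55,440 Ft
  109,000 Ft × 26% = 28,340 Ft
  → 98,580 Ft

Excess of alternative minimum tax over mainline income levy: 227,248 Ft − 98,580 Ft = 128,668 Ft.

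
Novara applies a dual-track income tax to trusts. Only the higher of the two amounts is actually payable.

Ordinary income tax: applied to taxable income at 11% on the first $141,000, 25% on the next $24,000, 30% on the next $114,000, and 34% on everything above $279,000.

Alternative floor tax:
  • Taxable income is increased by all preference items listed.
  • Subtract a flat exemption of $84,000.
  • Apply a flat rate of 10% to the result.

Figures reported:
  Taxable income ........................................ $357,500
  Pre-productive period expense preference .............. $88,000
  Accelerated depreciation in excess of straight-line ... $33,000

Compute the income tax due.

$82,400

Alternative floor tax:
  Adjusted income: $357,500 + $88,000 + $33,000 = $478,500
  Less exemption $84,000 → base $394,500
  $394,500 × 10% = $39,450

Ordinary income tax:
  $141,000 × 11% = $15,510
  $24,000 × 25% = $6,000
  $114,000 × 30% = $34,200
  $78,500 × 34% = $26,690
  → $82,400

$82,400 > $39,450, so the ordinary income tax governs.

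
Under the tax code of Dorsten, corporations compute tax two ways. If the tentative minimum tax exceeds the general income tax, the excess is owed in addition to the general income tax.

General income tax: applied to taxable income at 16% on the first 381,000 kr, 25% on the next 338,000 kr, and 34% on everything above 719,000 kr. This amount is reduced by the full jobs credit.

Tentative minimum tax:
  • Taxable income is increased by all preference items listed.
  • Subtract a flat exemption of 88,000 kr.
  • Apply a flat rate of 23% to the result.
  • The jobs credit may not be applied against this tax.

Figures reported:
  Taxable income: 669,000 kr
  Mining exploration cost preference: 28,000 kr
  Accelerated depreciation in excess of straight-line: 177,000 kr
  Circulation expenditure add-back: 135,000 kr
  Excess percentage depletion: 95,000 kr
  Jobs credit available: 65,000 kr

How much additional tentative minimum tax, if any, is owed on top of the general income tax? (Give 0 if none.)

165,720 kr

Tentative minimum tax:
  Adjusted income: 669,000 kr + 28,000 kr + 177,000 kr + 135,000 kr + 95,000 kr = 1,104,000 kr
  Less exemption 88,000 kr → base 1,016,000 kr
  1,016,000 kr × 23% = 233,680 kr

General income tax:
  381,000 kr × 16% = 60,960 kr
  288,000 kr × 25% = 72,000 kr
  → 132,960 kr
  Less jobs credit 65,000 kr → 67,960 kr

Excess of tentative minimum tax over general income tax: 233,680 kr − 67,960 kr = 165,720 kr.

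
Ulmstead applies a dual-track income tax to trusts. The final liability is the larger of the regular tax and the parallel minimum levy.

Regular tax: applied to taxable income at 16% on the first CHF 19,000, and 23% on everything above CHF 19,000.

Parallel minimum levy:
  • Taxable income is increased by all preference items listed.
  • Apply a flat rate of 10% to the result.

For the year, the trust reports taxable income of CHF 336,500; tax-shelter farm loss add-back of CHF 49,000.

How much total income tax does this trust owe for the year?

Parallel minimum levy:
  Adjusted income: CHF 336,500 + CHF 49,000 = CHF 385,500
  CHF 385,500 × 10% = CHF 38,550

Regular tax:
  CHF 19,000 × 16% = CHF 3,040
  CHF 317,500 × 23% = CHF 73,025
  → CHF 76,065

CHF 76,065 > CHF 38,550, so the regular tax governs.

CHF 76,065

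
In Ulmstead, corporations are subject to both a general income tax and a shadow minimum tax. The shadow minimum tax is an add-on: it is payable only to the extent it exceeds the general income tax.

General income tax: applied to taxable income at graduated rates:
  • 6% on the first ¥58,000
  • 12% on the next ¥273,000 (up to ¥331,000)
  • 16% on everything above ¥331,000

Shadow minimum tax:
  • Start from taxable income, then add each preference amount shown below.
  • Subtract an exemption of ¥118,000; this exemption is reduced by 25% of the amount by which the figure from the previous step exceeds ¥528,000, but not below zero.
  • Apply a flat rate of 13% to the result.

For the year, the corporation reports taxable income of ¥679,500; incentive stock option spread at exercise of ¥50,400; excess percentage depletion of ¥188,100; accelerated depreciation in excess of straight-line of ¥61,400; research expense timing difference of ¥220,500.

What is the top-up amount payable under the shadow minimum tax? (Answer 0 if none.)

Shadow minimum tax:
  Adjusted income: ¥679,500 + ¥50,400 + ¥188,100 + ¥61,400 + ¥220,500 = ¥1,199,900
  Exemption: 25% × (¥1,199,900 − ¥528,000) = ¥167,975 ≥ ¥118,000, so the exemption is fully phased out
  Base: ¥1,199,900 − ¥0 = ¥1,199,900
  ¥1,199,900 × 13% = ¥155,987

General income tax:
  ¥58,000 × 6% = ¥3,480
  ¥273,000 × 12% = ¥32,760
  ¥348,500 × 16% = ¥55,760
  → ¥92,000

Excess of shadow minimum tax over general income tax: ¥155,987 − ¥92,000 = ¥63,987.

¥63,987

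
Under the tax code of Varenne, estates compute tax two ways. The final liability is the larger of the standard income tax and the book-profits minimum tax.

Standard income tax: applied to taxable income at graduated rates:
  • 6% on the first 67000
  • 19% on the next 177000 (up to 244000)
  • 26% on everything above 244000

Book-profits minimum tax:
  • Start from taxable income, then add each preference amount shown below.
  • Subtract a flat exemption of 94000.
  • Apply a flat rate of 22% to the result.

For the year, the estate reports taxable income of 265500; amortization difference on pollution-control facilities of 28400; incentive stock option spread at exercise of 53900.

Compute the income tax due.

55836

Standard income tax:
  67000 × 6% = 4020
  177000 × 19% = 33630
  21500 × 26% = 5590
  → 43240

Book-profits minimum tax:
  Adjusted income: 265500 + 28400 + 53900 = 347800
  Less exemption 94000 → base 253800
  253800 × 22% = 55836

55836 > 43240, so the book-profits minimum tax is the binding amount.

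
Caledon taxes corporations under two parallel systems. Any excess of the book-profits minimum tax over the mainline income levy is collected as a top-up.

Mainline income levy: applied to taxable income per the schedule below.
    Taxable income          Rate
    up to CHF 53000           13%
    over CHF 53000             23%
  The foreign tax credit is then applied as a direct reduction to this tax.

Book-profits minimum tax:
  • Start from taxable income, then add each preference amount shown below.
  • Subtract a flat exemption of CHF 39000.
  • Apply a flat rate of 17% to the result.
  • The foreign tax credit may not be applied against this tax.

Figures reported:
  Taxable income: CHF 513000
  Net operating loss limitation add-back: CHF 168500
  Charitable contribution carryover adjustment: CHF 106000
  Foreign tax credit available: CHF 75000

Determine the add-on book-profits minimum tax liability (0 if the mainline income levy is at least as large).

Mainline income levy:
  CHF 53000 × 13% = CHF 6890
  CHF 460000 × 23% = CHF 105800
  → CHF 112690
  Less foreign tax credit CHF 75000 → CHF 37690

Book-profits minimum tax:
  Adjusted income: CHF 513000 + CHF 168500 + CHF 106000 = CHF 787500
  Less exemption CHF 39000 → base CHF 748500
  CHF 748500 × 17% = CHF 127245

Excess of book-profits minimum tax over mainline income levy: CHF 127245 − CHF 37690 = CHF 89555.

CHF 89555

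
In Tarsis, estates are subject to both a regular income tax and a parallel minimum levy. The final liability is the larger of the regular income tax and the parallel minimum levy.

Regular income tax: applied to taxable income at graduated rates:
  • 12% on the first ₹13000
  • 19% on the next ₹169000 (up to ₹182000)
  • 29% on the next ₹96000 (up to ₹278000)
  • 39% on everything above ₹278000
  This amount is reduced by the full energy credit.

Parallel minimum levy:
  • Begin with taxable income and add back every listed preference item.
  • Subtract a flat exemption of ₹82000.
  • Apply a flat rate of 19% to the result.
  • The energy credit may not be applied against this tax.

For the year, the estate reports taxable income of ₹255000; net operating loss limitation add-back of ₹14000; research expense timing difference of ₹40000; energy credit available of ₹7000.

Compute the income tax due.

Parallel minimum levy:
  Adjusted income: ₹255000 + ₹14000 + ₹40000 = ₹309000
  Less exemption ₹82000 → base ₹227000
  ₹227000 × 19% = ₹43130

Regular income tax:
  ₹13000 × 12% = ₹1560
  ₹169000 × 19% = ₹32110
  ₹73000 × 29% = ₹21170
  → ₹54840
  Less energy credit ₹7000 → ₹47840

₹47840 > ₹43130, so the regular income tax governs.

₹47840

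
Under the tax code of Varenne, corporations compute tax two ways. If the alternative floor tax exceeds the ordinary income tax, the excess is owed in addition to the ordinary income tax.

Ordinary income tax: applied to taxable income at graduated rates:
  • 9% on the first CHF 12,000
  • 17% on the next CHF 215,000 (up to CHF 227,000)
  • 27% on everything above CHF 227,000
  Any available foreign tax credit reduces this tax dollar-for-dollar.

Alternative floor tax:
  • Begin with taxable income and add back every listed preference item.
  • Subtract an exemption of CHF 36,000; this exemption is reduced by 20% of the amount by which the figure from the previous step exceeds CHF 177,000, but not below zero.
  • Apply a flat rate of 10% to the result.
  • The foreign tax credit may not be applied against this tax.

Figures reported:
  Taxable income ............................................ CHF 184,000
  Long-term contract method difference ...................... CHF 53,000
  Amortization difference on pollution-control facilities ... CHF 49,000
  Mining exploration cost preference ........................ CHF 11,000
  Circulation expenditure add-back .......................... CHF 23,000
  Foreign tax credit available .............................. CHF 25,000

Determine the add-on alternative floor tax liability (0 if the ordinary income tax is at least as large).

CHF 25,940

Ordinary income tax:
  CHF 12,000 × 9% = CHF 1,080
  CHF 172,000 × 17% = CHF 29,240
  → CHF 30,320
  Less foreign tax credit CHF 25,000 → CHF 5,320

Alternative floor tax:
  Adjusted income: CHF 184,000 + CHF 53,000 + CHF 49,000 + CHF 11,000 + CHF 23,000 = CHF 320,000
  Exemption: CHF 36,000 − 20% × (CHF 320,000 − CHF 177,000) = CHF 36,000 − CHF 28,600 = CHF 7,400
  Base: CHF 320,000 − CHF 7,400 = CHF 312,600
  CHF 312,600 × 10% = CHF 31,260

Excess of alternative floor tax over ordinary income tax: CHF 31,260 − CHF 5,320 = CHF 25,940.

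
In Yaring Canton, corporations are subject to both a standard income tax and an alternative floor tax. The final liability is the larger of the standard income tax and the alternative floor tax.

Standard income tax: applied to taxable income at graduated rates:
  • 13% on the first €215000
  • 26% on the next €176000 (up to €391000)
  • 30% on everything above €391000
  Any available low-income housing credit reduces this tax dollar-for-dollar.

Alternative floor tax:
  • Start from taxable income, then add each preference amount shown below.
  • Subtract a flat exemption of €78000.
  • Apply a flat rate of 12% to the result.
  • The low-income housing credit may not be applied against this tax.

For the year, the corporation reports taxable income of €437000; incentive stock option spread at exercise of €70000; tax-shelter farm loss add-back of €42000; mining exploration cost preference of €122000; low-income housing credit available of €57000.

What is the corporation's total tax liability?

Alternative floor tax:
  Adjusted income: €437000 + €70000 + €42000 + €122000 = €671000
  Less exemption €78000 → base €593000
  €593000 × 12% = €71160

Standard income tax:
  €215000 × 13% = €27950
  €176000 × 26% = €45760
  €46000 × 30% = €13800
  → €87510
  Less low-income housing credit €57000 → €30510

€71160 > €30510, so the alternative floor tax is the binding amount.

€71160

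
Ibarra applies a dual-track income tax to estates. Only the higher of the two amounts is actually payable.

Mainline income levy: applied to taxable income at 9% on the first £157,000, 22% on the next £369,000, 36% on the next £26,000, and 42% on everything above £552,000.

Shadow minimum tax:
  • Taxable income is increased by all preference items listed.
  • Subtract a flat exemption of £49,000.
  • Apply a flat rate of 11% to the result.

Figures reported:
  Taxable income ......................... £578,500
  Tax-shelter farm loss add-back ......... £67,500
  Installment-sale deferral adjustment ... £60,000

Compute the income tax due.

Mainline income levy:
  £157,000 × 9% = £14,130
  £369,000 × 22% = £81,180
  £26,000 × 36% = £9,360
  £26,500 × 42% = £11,130
  → £115,800

Shadow minimum tax:
  Adjusted income: £578,500 + £67,500 + £60,000 = £706,000
  Less exemption £49,000 → base £657,000
  £657,000 × 11% = £72,270

£115,800 > £72,270, so the mainline income levy governs.

£115,800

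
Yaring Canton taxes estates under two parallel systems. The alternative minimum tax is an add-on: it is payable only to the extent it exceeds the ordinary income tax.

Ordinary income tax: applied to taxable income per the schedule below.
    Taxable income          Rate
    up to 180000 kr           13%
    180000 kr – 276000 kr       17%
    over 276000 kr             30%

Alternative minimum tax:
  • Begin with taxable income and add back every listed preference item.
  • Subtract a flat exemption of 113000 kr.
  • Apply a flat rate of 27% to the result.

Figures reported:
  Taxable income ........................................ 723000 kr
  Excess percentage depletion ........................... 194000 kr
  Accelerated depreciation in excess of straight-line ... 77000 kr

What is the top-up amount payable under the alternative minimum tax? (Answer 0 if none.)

Alternative minimum tax:
  Adjusted income: 723000 kr + 194000 kr + 77000 kr = 994000 kr
  Less exemption 113000 kr → base 881000 kr
  881000 kr × 27% = 237870 kr

Ordinary income tax:
  180000 kr × 13% = 23400 kr
  96000 kr × 17% = 16320 kr
  447000 kr × 30% = 134100 kr
  → 173820 kr

Excess of alternative minimum tax over ordinary income tax: 237870 kr − 173820 kr = 64050 kr.

64050 kr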